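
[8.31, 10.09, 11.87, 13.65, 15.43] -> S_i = 8.31 + 1.78*i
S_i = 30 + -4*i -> [30, 26, 22, 18, 14]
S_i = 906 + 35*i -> [906, 941, 976, 1011, 1046]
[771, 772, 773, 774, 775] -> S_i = 771 + 1*i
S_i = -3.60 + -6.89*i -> [-3.6, -10.49, -17.38, -24.27, -31.16]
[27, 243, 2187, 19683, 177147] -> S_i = 27*9^i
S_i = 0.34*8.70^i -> [0.34, 2.96, 25.73, 223.89, 1947.85]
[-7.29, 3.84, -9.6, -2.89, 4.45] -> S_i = Random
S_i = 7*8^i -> [7, 56, 448, 3584, 28672]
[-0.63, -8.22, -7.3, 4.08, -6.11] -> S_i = Random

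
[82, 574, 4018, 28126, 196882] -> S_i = 82*7^i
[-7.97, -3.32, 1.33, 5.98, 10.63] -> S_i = -7.97 + 4.65*i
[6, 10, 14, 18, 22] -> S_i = 6 + 4*i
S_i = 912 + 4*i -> [912, 916, 920, 924, 928]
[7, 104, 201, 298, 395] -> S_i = 7 + 97*i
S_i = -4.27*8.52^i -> [-4.27, -36.38, -309.96, -2640.87, -22500.19]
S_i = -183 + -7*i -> [-183, -190, -197, -204, -211]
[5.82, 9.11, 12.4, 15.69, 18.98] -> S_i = 5.82 + 3.29*i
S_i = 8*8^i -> [8, 64, 512, 4096, 32768]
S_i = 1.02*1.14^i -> [1.02, 1.16, 1.33, 1.51, 1.72]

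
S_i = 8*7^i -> [8, 56, 392, 2744, 19208]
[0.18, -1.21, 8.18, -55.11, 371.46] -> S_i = 0.18*(-6.74)^i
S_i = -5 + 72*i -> [-5, 67, 139, 211, 283]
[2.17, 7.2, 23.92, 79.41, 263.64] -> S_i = 2.17*3.32^i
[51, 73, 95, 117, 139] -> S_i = 51 + 22*i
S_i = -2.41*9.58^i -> [-2.41, -23.09, -221.18, -2118.92, -20299.21]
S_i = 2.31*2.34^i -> [2.31, 5.41, 12.65, 29.6, 69.26]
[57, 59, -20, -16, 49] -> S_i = Random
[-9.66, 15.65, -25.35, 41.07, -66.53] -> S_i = -9.66*(-1.62)^i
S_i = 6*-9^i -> [6, -54, 486, -4374, 39366]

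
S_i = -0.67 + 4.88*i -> [-0.67, 4.21, 9.09, 13.97, 18.85]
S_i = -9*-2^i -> [-9, 18, -36, 72, -144]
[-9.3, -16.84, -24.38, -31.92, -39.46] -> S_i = -9.30 + -7.54*i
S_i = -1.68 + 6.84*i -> [-1.68, 5.16, 12.0, 18.84, 25.68]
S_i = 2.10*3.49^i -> [2.1, 7.33, 25.58, 89.27, 311.55]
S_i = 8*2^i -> [8, 16, 32, 64, 128]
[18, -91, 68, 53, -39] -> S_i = Random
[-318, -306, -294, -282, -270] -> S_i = -318 + 12*i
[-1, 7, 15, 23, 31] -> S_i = -1 + 8*i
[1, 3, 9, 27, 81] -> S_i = 1*3^i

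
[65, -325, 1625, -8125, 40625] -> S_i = 65*-5^i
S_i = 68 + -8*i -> [68, 60, 52, 44, 36]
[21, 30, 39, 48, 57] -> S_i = 21 + 9*i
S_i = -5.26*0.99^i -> [-5.26, -5.21, -5.16, -5.1, -5.05]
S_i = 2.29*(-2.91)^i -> [2.29, -6.66, 19.39, -56.43, 164.21]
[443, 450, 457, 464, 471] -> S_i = 443 + 7*i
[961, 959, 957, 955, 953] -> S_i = 961 + -2*i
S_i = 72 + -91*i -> [72, -19, -110, -201, -292]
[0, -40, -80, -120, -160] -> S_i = 0 + -40*i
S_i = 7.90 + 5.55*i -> [7.9, 13.45, 19.0, 24.55, 30.1]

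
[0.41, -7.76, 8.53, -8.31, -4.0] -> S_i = Random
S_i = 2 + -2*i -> [2, 0, -2, -4, -6]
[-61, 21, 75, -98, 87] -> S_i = Random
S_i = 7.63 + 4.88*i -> [7.63, 12.51, 17.39, 22.27, 27.15]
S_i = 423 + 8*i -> [423, 431, 439, 447, 455]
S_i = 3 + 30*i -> [3, 33, 63, 93, 123]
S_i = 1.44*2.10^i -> [1.44, 3.02, 6.35, 13.34, 28.01]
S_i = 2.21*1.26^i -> [2.21, 2.78, 3.51, 4.42, 5.57]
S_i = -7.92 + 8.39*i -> [-7.92, 0.47, 8.86, 17.25, 25.64]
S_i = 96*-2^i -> [96, -192, 384, -768, 1536]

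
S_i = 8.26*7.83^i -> [8.26, 64.68, 506.41, 3965.2, 31047.53]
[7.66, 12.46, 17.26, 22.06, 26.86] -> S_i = 7.66 + 4.80*i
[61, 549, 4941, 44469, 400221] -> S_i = 61*9^i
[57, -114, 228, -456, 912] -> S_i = 57*-2^i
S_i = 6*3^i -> [6, 18, 54, 162, 486]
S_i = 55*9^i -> [55, 495, 4455, 40095, 360855]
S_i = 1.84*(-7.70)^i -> [1.84, -14.17, 109.09, -840.02, 6468.16]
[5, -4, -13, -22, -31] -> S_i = 5 + -9*i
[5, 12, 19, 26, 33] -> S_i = 5 + 7*i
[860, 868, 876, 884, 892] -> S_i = 860 + 8*i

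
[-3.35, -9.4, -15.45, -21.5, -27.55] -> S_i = -3.35 + -6.05*i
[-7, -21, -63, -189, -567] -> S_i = -7*3^i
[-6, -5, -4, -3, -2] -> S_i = -6 + 1*i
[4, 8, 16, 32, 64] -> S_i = 4*2^i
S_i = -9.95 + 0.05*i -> [-9.95, -9.9, -9.85, -9.8, -9.75]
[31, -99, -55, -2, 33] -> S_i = Random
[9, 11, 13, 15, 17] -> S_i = 9 + 2*i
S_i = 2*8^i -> [2, 16, 128, 1024, 8192]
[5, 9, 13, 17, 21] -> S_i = 5 + 4*i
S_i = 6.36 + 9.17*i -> [6.36, 15.53, 24.7, 33.87, 43.04]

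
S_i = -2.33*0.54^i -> [-2.33, -1.26, -0.68, -0.37, -0.2]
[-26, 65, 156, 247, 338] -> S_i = -26 + 91*i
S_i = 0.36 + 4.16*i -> [0.36, 4.52, 8.68, 12.84, 17.0]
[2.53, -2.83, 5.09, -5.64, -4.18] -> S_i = Random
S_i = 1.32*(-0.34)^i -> [1.32, -0.45, 0.15, -0.05, 0.02]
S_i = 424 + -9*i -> [424, 415, 406, 397, 388]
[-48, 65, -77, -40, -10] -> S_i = Random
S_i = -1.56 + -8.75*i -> [-1.56, -10.31, -19.06, -27.81, -36.56]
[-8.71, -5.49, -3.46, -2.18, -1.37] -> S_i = -8.71*0.63^i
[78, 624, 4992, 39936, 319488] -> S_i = 78*8^i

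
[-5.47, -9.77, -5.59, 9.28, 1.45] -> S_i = Random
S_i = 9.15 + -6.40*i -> [9.15, 2.75, -3.65, -10.05, -16.45]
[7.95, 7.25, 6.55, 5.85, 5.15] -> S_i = 7.95 + -0.70*i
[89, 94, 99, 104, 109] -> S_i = 89 + 5*i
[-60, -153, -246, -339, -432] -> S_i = -60 + -93*i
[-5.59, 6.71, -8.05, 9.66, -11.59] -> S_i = -5.59*(-1.20)^i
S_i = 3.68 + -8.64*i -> [3.68, -4.96, -13.6, -22.24, -30.88]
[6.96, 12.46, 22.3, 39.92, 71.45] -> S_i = 6.96*1.79^i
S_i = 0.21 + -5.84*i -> [0.21, -5.63, -11.47, -17.31, -23.15]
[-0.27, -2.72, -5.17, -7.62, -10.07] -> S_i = -0.27 + -2.45*i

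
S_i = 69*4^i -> [69, 276, 1104, 4416, 17664]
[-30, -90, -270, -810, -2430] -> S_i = -30*3^i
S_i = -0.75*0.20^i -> [-0.75, -0.15, -0.03, -0.01, -0.0]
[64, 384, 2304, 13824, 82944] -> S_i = 64*6^i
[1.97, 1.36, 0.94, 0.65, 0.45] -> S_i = 1.97*0.69^i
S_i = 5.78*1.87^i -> [5.78, 10.81, 20.21, 37.8, 70.68]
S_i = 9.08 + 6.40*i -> [9.08, 15.48, 21.88, 28.28, 34.68]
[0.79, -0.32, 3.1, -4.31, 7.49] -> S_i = Random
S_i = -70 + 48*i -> [-70, -22, 26, 74, 122]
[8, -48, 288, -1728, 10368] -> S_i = 8*-6^i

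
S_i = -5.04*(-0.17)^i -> [-5.04, 0.86, -0.15, 0.02, -0.0]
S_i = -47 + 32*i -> [-47, -15, 17, 49, 81]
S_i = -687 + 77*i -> [-687, -610, -533, -456, -379]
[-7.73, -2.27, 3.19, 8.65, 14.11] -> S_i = -7.73 + 5.46*i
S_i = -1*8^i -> [-1, -8, -64, -512, -4096]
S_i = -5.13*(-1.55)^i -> [-5.13, 7.95, -12.32, 19.1, -29.61]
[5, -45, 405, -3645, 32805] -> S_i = 5*-9^i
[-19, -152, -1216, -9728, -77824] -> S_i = -19*8^i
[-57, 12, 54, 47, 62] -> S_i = Random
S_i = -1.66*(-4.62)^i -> [-1.66, 7.67, -35.43, 163.69, -756.27]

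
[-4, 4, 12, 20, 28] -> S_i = -4 + 8*i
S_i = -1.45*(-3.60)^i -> [-1.45, 5.22, -18.79, 67.65, -243.54]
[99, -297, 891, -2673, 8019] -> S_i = 99*-3^i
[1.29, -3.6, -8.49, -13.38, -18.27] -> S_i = 1.29 + -4.89*i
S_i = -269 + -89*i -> [-269, -358, -447, -536, -625]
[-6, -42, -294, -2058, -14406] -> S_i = -6*7^i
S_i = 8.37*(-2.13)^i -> [8.37, -17.83, 37.97, -80.88, 172.28]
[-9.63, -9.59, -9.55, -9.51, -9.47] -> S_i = -9.63 + 0.04*i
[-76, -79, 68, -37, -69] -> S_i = Random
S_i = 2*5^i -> [2, 10, 50, 250, 1250]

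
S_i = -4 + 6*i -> [-4, 2, 8, 14, 20]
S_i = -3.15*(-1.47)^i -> [-3.15, 4.63, -6.81, 10.01, -14.71]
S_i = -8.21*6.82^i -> [-8.21, -55.99, -381.87, -2604.33, -17761.54]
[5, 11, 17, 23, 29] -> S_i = 5 + 6*i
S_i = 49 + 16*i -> [49, 65, 81, 97, 113]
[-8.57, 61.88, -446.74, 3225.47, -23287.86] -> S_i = -8.57*(-7.22)^i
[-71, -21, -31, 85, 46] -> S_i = Random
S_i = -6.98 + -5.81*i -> [-6.98, -12.79, -18.6, -24.41, -30.22]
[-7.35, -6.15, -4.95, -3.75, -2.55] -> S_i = -7.35 + 1.20*i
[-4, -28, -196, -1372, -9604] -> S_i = -4*7^i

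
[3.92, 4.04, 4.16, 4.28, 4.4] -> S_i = 3.92 + 0.12*i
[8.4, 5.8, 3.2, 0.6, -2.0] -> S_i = 8.40 + -2.60*i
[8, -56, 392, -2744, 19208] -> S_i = 8*-7^i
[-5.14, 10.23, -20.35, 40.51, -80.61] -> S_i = -5.14*(-1.99)^i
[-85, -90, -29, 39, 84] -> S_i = Random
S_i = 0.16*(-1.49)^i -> [0.16, -0.24, 0.36, -0.53, 0.79]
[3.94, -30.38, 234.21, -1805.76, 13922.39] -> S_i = 3.94*(-7.71)^i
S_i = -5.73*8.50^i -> [-5.73, -48.71, -413.99, -3518.94, -29910.96]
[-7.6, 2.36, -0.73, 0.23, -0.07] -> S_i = -7.60*(-0.31)^i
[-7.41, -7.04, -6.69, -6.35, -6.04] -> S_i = -7.41*0.95^i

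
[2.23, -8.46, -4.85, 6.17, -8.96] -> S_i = Random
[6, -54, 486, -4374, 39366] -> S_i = 6*-9^i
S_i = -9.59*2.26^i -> [-9.59, -21.67, -48.98, -110.7, -250.18]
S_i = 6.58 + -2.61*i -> [6.58, 3.97, 1.36, -1.25, -3.86]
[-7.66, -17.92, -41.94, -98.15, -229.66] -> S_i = -7.66*2.34^i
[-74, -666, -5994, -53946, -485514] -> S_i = -74*9^i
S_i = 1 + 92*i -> [1, 93, 185, 277, 369]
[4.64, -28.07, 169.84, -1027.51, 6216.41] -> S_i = 4.64*(-6.05)^i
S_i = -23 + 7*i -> [-23, -16, -9, -2, 5]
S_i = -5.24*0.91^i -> [-5.24, -4.77, -4.34, -3.95, -3.59]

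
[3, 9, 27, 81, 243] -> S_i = 3*3^i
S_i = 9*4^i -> [9, 36, 144, 576, 2304]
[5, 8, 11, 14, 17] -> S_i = 5 + 3*i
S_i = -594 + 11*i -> [-594, -583, -572, -561, -550]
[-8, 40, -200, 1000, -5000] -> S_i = -8*-5^i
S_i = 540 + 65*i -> [540, 605, 670, 735, 800]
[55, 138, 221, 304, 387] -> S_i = 55 + 83*i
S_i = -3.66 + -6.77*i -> [-3.66, -10.43, -17.2, -23.97, -30.74]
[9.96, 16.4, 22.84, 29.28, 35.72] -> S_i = 9.96 + 6.44*i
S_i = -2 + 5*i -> [-2, 3, 8, 13, 18]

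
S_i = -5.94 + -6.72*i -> [-5.94, -12.66, -19.38, -26.1, -32.82]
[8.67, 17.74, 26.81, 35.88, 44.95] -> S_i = 8.67 + 9.07*i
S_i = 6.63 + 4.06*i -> [6.63, 10.69, 14.75, 18.81, 22.87]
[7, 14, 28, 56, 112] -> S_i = 7*2^i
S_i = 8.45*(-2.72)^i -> [8.45, -22.98, 62.52, -170.04, 462.52]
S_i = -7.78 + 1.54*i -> [-7.78, -6.24, -4.7, -3.16, -1.62]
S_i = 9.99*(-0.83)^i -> [9.99, -8.29, 6.88, -5.71, 4.74]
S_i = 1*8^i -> [1, 8, 64, 512, 4096]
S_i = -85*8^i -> [-85, -680, -5440, -43520, -348160]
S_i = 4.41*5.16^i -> [4.41, 22.76, 117.42, 605.88, 3126.35]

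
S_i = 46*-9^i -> [46, -414, 3726, -33534, 301806]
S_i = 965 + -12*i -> [965, 953, 941, 929, 917]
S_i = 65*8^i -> [65, 520, 4160, 33280, 266240]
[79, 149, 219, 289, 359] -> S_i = 79 + 70*i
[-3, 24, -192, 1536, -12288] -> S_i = -3*-8^i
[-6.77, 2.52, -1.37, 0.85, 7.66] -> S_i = Random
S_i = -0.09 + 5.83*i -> [-0.09, 5.74, 11.57, 17.4, 23.23]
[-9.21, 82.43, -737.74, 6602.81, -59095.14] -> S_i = -9.21*(-8.95)^i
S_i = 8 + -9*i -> [8, -1, -10, -19, -28]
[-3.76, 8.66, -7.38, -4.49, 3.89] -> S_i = Random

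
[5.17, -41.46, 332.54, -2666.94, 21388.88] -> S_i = 5.17*(-8.02)^i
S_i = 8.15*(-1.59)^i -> [8.15, -12.96, 20.6, -32.76, 52.09]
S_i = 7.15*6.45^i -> [7.15, 46.12, 297.46, 1918.6, 12374.99]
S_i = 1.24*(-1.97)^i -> [1.24, -2.44, 4.81, -9.48, 18.68]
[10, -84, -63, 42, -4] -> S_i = Random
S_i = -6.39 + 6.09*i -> [-6.39, -0.3, 5.79, 11.88, 17.97]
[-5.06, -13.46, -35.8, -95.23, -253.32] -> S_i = -5.06*2.66^i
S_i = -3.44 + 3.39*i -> [-3.44, -0.05, 3.34, 6.73, 10.12]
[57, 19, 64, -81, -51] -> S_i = Random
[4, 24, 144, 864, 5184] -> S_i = 4*6^i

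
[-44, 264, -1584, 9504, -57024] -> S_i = -44*-6^i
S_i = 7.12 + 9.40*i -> [7.12, 16.52, 25.92, 35.32, 44.72]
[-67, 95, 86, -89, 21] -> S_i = Random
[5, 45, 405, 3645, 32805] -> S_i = 5*9^i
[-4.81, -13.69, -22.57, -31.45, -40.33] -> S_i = -4.81 + -8.88*i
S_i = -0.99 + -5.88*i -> [-0.99, -6.87, -12.75, -18.63, -24.51]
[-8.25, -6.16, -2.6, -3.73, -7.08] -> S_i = Random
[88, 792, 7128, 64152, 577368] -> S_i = 88*9^i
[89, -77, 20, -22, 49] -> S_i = Random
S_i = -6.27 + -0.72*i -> [-6.27, -6.99, -7.71, -8.43, -9.15]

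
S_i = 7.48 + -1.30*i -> [7.48, 6.18, 4.88, 3.58, 2.28]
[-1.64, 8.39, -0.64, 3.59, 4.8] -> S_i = Random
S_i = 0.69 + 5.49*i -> [0.69, 6.18, 11.67, 17.16, 22.65]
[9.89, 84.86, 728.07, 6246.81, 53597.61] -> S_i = 9.89*8.58^i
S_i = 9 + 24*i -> [9, 33, 57, 81, 105]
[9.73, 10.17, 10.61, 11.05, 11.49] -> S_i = 9.73 + 0.44*i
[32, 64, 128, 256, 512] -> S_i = 32*2^i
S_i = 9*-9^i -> [9, -81, 729, -6561, 59049]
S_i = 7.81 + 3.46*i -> [7.81, 11.27, 14.73, 18.19, 21.65]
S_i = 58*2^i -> [58, 116, 232, 464, 928]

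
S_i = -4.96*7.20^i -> [-4.96, -35.71, -257.13, -1851.31, -13329.43]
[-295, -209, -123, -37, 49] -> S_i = -295 + 86*i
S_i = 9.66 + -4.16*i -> [9.66, 5.5, 1.34, -2.82, -6.98]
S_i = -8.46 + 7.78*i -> [-8.46, -0.68, 7.1, 14.88, 22.66]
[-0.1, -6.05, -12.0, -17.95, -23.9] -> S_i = -0.10 + -5.95*i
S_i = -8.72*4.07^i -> [-8.72, -35.49, -144.45, -587.89, -2392.73]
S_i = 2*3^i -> [2, 6, 18, 54, 162]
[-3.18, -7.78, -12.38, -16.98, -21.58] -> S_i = -3.18 + -4.60*i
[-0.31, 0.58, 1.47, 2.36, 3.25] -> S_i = -0.31 + 0.89*i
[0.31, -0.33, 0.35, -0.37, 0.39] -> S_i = 0.31*(-1.06)^i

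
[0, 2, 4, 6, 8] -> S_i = 0 + 2*i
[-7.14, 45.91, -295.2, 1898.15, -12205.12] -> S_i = -7.14*(-6.43)^i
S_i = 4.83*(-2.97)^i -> [4.83, -14.35, 42.6, -126.54, 375.81]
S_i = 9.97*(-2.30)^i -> [9.97, -22.93, 52.74, -121.3, 279.0]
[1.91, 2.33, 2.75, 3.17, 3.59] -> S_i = 1.91 + 0.42*i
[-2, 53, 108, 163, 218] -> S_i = -2 + 55*i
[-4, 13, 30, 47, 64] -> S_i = -4 + 17*i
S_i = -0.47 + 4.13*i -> [-0.47, 3.66, 7.79, 11.92, 16.05]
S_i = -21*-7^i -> [-21, 147, -1029, 7203, -50421]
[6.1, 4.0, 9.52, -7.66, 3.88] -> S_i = Random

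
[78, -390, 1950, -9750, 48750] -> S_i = 78*-5^i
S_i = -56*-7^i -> [-56, 392, -2744, 19208, -134456]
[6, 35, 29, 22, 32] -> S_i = Random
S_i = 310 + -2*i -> [310, 308, 306, 304, 302]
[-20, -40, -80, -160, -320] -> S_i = -20*2^i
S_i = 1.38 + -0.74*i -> [1.38, 0.64, -0.1, -0.84, -1.58]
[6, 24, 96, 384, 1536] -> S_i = 6*4^i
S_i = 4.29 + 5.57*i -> [4.29, 9.86, 15.43, 21.0, 26.57]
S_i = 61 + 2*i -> [61, 63, 65, 67, 69]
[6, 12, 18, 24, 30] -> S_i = 6 + 6*i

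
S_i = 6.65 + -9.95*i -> [6.65, -3.3, -13.25, -23.2, -33.15]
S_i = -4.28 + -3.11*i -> [-4.28, -7.39, -10.5, -13.61, -16.72]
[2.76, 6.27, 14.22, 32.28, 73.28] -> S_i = 2.76*2.27^i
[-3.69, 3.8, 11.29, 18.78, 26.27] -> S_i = -3.69 + 7.49*i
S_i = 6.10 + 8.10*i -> [6.1, 14.2, 22.3, 30.4, 38.5]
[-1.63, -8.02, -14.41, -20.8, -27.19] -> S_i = -1.63 + -6.39*i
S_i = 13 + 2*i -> [13, 15, 17, 19, 21]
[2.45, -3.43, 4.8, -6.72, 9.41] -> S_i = 2.45*(-1.40)^i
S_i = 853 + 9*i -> [853, 862, 871, 880, 889]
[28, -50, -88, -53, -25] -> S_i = Random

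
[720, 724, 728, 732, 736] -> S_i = 720 + 4*i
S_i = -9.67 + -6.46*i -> [-9.67, -16.13, -22.59, -29.05, -35.51]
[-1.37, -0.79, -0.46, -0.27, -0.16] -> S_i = -1.37*0.58^i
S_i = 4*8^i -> [4, 32, 256, 2048, 16384]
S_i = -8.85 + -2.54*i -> [-8.85, -11.39, -13.93, -16.47, -19.01]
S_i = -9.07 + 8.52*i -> [-9.07, -0.55, 7.97, 16.49, 25.01]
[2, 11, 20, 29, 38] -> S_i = 2 + 9*i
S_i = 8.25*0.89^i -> [8.25, 7.34, 6.53, 5.82, 5.18]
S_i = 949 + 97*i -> [949, 1046, 1143, 1240, 1337]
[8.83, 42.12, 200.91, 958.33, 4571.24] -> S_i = 8.83*4.77^i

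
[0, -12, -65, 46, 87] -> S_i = Random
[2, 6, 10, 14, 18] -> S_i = 2 + 4*i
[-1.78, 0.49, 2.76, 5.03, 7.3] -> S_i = -1.78 + 2.27*i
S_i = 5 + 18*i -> [5, 23, 41, 59, 77]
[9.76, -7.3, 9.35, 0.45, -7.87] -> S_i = Random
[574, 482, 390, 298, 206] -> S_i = 574 + -92*i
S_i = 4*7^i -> [4, 28, 196, 1372, 9604]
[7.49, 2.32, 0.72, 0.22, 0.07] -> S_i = 7.49*0.31^i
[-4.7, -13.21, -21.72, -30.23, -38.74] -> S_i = -4.70 + -8.51*i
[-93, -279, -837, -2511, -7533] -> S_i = -93*3^i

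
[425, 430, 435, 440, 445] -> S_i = 425 + 5*i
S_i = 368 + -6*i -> [368, 362, 356, 350, 344]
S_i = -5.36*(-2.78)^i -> [-5.36, 14.9, -41.42, 115.16, -320.14]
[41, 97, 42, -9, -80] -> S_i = Random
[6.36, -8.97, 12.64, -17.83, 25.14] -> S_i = 6.36*(-1.41)^i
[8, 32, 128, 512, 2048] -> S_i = 8*4^i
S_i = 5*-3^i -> [5, -15, 45, -135, 405]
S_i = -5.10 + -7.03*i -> [-5.1, -12.13, -19.16, -26.19, -33.22]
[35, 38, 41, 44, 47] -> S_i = 35 + 3*i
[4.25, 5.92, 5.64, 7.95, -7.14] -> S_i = Random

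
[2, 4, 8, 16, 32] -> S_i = 2*2^i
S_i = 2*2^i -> [2, 4, 8, 16, 32]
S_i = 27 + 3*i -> [27, 30, 33, 36, 39]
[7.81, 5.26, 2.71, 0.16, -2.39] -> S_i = 7.81 + -2.55*i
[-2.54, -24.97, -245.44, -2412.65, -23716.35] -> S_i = -2.54*9.83^i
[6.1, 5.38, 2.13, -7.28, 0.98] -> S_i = Random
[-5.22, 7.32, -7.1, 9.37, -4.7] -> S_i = Random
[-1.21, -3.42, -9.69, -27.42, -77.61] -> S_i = -1.21*2.83^i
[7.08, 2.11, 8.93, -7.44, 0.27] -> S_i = Random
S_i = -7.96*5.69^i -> [-7.96, -45.29, -257.71, -1466.39, -8343.77]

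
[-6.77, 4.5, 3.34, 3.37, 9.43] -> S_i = Random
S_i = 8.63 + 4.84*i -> [8.63, 13.47, 18.31, 23.15, 27.99]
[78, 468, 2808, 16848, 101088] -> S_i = 78*6^i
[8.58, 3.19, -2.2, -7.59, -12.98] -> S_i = 8.58 + -5.39*i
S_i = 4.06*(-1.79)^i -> [4.06, -7.27, 13.01, -23.29, 41.68]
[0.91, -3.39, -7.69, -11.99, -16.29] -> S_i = 0.91 + -4.30*i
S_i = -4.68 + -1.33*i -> [-4.68, -6.01, -7.34, -8.67, -10.0]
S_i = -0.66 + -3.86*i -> [-0.66, -4.52, -8.38, -12.24, -16.1]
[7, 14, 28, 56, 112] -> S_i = 7*2^i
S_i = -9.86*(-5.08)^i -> [-9.86, 50.09, -254.45, 1292.61, -6566.47]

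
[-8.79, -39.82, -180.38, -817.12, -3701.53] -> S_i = -8.79*4.53^i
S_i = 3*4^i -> [3, 12, 48, 192, 768]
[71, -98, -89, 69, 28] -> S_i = Random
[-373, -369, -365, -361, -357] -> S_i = -373 + 4*i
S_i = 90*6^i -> [90, 540, 3240, 19440, 116640]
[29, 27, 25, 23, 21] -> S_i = 29 + -2*i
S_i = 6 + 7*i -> [6, 13, 20, 27, 34]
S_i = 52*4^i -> [52, 208, 832, 3328, 13312]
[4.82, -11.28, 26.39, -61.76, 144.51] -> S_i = 4.82*(-2.34)^i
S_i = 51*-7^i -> [51, -357, 2499, -17493, 122451]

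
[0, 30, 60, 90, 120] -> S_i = 0 + 30*i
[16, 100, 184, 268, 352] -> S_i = 16 + 84*i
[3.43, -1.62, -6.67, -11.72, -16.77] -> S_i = 3.43 + -5.05*i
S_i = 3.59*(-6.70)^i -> [3.59, -24.05, 161.16, -1079.74, 7234.25]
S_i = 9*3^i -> [9, 27, 81, 243, 729]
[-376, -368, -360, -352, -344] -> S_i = -376 + 8*i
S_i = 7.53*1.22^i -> [7.53, 9.19, 11.21, 13.67, 16.68]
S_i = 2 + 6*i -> [2, 8, 14, 20, 26]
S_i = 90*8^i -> [90, 720, 5760, 46080, 368640]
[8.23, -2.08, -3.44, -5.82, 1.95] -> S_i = Random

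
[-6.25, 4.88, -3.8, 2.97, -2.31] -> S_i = -6.25*(-0.78)^i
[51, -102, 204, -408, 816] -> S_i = 51*-2^i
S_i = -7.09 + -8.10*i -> [-7.09, -15.19, -23.29, -31.39, -39.49]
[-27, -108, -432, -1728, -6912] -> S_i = -27*4^i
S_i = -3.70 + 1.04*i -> [-3.7, -2.66, -1.62, -0.58, 0.46]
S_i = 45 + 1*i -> [45, 46, 47, 48, 49]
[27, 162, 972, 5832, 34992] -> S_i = 27*6^i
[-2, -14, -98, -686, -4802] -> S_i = -2*7^i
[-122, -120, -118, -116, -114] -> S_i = -122 + 2*i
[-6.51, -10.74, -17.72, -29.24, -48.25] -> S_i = -6.51*1.65^i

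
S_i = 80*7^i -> [80, 560, 3920, 27440, 192080]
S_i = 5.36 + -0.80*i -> [5.36, 4.56, 3.76, 2.96, 2.16]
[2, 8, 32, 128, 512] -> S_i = 2*4^i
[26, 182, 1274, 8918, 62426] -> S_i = 26*7^i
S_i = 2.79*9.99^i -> [2.79, 27.87, 278.44, 2781.64, 27788.57]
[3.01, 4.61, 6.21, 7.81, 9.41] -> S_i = 3.01 + 1.60*i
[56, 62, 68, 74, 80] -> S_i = 56 + 6*i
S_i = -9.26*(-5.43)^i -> [-9.26, 50.28, -273.03, 1482.55, -8050.27]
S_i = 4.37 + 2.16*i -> [4.37, 6.53, 8.69, 10.85, 13.01]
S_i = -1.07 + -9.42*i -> [-1.07, -10.49, -19.91, -29.33, -38.75]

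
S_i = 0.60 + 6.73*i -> [0.6, 7.33, 14.06, 20.79, 27.52]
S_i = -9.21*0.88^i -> [-9.21, -8.1, -7.13, -6.28, -5.52]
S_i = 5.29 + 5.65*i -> [5.29, 10.94, 16.59, 22.24, 27.89]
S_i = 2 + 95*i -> [2, 97, 192, 287, 382]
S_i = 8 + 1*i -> [8, 9, 10, 11, 12]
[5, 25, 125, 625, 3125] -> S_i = 5*5^i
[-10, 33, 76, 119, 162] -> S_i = -10 + 43*i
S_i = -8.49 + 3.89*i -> [-8.49, -4.6, -0.71, 3.18, 7.07]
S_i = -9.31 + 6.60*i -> [-9.31, -2.71, 3.89, 10.49, 17.09]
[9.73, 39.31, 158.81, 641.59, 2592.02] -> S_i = 9.73*4.04^i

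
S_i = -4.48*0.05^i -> [-4.48, -0.22, -0.01, -0.0, -0.0]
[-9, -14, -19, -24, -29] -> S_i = -9 + -5*i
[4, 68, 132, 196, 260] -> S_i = 4 + 64*i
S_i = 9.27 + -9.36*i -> [9.27, -0.09, -9.45, -18.81, -28.17]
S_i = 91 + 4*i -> [91, 95, 99, 103, 107]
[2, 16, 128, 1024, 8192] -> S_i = 2*8^i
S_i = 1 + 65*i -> [1, 66, 131, 196, 261]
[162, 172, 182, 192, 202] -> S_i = 162 + 10*i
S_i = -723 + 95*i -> [-723, -628, -533, -438, -343]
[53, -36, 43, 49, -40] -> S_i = Random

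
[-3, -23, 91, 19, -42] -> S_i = Random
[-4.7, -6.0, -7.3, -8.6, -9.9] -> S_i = -4.70 + -1.30*i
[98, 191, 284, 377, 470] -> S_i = 98 + 93*i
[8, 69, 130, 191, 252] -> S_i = 8 + 61*i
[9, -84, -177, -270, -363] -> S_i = 9 + -93*i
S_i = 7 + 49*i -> [7, 56, 105, 154, 203]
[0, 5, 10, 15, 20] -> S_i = 0 + 5*i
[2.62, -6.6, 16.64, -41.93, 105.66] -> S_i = 2.62*(-2.52)^i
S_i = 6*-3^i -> [6, -18, 54, -162, 486]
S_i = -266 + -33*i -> [-266, -299, -332, -365, -398]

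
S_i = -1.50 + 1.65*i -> [-1.5, 0.15, 1.8, 3.45, 5.1]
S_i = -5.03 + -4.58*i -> [-5.03, -9.61, -14.19, -18.77, -23.35]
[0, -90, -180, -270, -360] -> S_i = 0 + -90*i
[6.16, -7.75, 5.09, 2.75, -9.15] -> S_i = Random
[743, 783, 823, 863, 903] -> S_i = 743 + 40*i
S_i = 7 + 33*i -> [7, 40, 73, 106, 139]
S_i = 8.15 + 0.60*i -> [8.15, 8.75, 9.35, 9.95, 10.55]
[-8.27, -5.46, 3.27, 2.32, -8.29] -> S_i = Random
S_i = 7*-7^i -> [7, -49, 343, -2401, 16807]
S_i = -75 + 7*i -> [-75, -68, -61, -54, -47]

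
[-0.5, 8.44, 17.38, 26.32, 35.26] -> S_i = -0.50 + 8.94*i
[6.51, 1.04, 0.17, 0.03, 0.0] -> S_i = 6.51*0.16^i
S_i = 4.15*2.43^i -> [4.15, 10.08, 24.51, 59.55, 144.7]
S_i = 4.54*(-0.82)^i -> [4.54, -3.72, 3.05, -2.5, 2.05]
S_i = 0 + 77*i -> [0, 77, 154, 231, 308]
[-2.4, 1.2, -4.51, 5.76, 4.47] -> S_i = Random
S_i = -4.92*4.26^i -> [-4.92, -20.96, -89.29, -380.36, -1620.33]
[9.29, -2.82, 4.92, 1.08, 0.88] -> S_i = Random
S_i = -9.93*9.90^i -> [-9.93, -98.31, -973.24, -9635.07, -95387.18]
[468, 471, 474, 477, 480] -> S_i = 468 + 3*i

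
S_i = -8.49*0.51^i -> [-8.49, -4.33, -2.21, -1.13, -0.57]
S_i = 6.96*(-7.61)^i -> [6.96, -52.97, 403.07, -3067.35, 23342.53]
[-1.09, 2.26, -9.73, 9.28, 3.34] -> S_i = Random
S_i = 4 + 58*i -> [4, 62, 120, 178, 236]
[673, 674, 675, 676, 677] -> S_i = 673 + 1*i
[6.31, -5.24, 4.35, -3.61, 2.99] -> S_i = 6.31*(-0.83)^i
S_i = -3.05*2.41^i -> [-3.05, -7.35, -17.71, -42.69, -102.89]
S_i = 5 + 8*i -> [5, 13, 21, 29, 37]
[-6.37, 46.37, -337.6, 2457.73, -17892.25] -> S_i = -6.37*(-7.28)^i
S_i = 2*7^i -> [2, 14, 98, 686, 4802]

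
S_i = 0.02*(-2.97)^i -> [0.02, -0.06, 0.18, -0.52, 1.56]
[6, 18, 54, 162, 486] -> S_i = 6*3^i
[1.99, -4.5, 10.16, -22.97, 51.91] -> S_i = 1.99*(-2.26)^i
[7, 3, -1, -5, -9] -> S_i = 7 + -4*i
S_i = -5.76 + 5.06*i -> [-5.76, -0.7, 4.36, 9.42, 14.48]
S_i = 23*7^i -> [23, 161, 1127, 7889, 55223]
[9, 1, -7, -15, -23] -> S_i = 9 + -8*i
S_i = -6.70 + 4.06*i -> [-6.7, -2.64, 1.42, 5.48, 9.54]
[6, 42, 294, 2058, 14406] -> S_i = 6*7^i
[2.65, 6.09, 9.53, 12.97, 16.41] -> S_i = 2.65 + 3.44*i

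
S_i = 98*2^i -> [98, 196, 392, 784, 1568]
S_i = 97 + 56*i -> [97, 153, 209, 265, 321]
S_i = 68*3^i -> [68, 204, 612, 1836, 5508]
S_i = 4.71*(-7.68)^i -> [4.71, -36.17, 277.81, -2133.56, 16385.73]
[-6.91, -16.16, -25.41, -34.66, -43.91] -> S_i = -6.91 + -9.25*i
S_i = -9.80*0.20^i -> [-9.8, -1.96, -0.39, -0.08, -0.02]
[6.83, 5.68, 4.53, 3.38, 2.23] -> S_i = 6.83 + -1.15*i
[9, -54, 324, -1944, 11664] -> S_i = 9*-6^i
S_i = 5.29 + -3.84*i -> [5.29, 1.45, -2.39, -6.23, -10.07]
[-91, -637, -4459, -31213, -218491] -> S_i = -91*7^i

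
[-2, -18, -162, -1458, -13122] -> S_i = -2*9^i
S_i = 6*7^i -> [6, 42, 294, 2058, 14406]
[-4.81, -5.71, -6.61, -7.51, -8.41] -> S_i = -4.81 + -0.90*i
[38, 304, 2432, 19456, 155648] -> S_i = 38*8^i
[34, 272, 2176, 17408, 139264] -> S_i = 34*8^i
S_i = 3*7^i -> [3, 21, 147, 1029, 7203]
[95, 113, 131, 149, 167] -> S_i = 95 + 18*i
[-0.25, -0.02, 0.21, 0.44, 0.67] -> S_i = -0.25 + 0.23*i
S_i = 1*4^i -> [1, 4, 16, 64, 256]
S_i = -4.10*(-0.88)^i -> [-4.1, 3.61, -3.18, 2.79, -2.46]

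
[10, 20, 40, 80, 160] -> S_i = 10*2^i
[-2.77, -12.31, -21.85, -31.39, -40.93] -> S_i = -2.77 + -9.54*i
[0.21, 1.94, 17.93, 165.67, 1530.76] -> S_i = 0.21*9.24^i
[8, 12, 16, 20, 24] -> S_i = 8 + 4*i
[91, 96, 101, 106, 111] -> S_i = 91 + 5*i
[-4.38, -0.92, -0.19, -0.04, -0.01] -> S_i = -4.38*0.21^i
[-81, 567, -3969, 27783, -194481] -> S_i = -81*-7^i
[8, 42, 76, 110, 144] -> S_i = 8 + 34*i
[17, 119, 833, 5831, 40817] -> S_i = 17*7^i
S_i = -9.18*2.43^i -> [-9.18, -22.31, -54.21, -131.72, -320.09]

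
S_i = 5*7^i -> [5, 35, 245, 1715, 12005]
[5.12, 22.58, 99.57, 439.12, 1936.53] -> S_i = 5.12*4.41^i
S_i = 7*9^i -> [7, 63, 567, 5103, 45927]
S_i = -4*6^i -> [-4, -24, -144, -864, -5184]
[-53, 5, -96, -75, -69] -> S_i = Random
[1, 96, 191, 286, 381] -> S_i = 1 + 95*i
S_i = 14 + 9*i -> [14, 23, 32, 41, 50]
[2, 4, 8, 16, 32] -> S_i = 2*2^i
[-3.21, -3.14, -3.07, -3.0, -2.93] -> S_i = -3.21 + 0.07*i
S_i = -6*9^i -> [-6, -54, -486, -4374, -39366]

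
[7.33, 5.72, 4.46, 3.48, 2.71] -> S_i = 7.33*0.78^i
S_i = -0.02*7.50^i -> [-0.02, -0.15, -1.12, -8.44, -63.28]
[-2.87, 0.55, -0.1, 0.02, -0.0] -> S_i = -2.87*(-0.19)^i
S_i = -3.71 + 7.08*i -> [-3.71, 3.37, 10.45, 17.53, 24.61]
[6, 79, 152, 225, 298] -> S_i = 6 + 73*i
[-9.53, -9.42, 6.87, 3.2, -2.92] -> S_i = Random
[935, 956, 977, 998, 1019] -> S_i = 935 + 21*i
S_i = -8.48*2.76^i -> [-8.48, -23.4, -64.6, -178.29, -492.08]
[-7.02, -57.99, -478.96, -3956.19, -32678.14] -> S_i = -7.02*8.26^i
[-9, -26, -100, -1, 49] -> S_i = Random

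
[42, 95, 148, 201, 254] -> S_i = 42 + 53*i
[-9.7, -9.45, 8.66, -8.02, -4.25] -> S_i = Random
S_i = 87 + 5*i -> [87, 92, 97, 102, 107]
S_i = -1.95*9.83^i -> [-1.95, -19.17, -188.43, -1852.23, -18207.43]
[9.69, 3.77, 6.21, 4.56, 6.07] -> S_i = Random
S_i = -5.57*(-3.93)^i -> [-5.57, 21.89, -86.03, 338.09, -1328.7]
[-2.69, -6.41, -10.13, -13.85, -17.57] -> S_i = -2.69 + -3.72*i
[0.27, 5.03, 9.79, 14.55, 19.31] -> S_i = 0.27 + 4.76*i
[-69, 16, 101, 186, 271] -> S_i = -69 + 85*i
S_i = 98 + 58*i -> [98, 156, 214, 272, 330]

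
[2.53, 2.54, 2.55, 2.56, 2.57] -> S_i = 2.53 + 0.01*i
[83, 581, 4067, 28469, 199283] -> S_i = 83*7^i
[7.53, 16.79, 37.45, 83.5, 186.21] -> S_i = 7.53*2.23^i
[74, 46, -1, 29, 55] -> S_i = Random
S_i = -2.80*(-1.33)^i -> [-2.8, 3.72, -4.95, 6.59, -8.76]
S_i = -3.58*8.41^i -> [-3.58, -30.11, -253.21, -2129.47, -17908.82]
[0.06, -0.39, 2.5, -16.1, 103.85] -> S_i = 0.06*(-6.45)^i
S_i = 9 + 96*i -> [9, 105, 201, 297, 393]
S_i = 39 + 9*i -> [39, 48, 57, 66, 75]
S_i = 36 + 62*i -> [36, 98, 160, 222, 284]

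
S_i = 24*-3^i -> [24, -72, 216, -648, 1944]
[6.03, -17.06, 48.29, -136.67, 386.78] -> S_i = 6.03*(-2.83)^i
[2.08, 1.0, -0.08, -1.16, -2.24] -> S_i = 2.08 + -1.08*i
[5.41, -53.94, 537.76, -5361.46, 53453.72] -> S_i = 5.41*(-9.97)^i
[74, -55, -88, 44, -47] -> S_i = Random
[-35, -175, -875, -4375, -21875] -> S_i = -35*5^i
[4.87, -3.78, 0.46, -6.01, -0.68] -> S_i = Random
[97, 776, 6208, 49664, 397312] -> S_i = 97*8^i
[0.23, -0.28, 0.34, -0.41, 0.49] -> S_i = 0.23*(-1.21)^i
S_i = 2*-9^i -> [2, -18, 162, -1458, 13122]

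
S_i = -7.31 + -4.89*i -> [-7.31, -12.2, -17.09, -21.98, -26.87]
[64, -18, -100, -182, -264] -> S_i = 64 + -82*i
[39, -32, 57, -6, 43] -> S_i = Random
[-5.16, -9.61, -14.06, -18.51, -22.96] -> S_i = -5.16 + -4.45*i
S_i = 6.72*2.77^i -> [6.72, 18.61, 51.56, 142.83, 395.63]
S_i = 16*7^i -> [16, 112, 784, 5488, 38416]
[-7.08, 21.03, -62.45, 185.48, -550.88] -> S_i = -7.08*(-2.97)^i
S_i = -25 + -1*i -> [-25, -26, -27, -28, -29]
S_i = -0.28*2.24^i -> [-0.28, -0.63, -1.4, -3.15, -7.05]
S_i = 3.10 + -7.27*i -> [3.1, -4.17, -11.44, -18.71, -25.98]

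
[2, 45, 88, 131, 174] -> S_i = 2 + 43*i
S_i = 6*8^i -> [6, 48, 384, 3072, 24576]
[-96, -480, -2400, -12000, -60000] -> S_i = -96*5^i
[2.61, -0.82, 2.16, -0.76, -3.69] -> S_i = Random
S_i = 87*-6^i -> [87, -522, 3132, -18792, 112752]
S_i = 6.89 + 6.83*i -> [6.89, 13.72, 20.55, 27.38, 34.21]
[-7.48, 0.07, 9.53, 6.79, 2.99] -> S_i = Random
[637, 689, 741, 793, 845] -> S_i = 637 + 52*i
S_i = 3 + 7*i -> [3, 10, 17, 24, 31]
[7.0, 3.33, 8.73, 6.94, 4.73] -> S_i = Random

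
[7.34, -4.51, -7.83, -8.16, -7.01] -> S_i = Random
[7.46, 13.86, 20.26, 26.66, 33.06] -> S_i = 7.46 + 6.40*i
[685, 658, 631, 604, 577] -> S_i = 685 + -27*i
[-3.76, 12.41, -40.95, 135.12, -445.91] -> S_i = -3.76*(-3.30)^i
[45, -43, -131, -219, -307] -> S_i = 45 + -88*i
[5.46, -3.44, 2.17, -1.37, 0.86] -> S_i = 5.46*(-0.63)^i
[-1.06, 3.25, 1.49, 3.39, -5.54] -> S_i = Random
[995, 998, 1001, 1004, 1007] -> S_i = 995 + 3*i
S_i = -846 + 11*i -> [-846, -835, -824, -813, -802]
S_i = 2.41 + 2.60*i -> [2.41, 5.01, 7.61, 10.21, 12.81]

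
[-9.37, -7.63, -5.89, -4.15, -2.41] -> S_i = -9.37 + 1.74*i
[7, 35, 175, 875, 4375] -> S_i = 7*5^i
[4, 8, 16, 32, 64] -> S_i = 4*2^i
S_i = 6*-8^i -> [6, -48, 384, -3072, 24576]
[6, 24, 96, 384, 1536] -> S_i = 6*4^i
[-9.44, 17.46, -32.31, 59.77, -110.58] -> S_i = -9.44*(-1.85)^i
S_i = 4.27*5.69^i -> [4.27, 24.3, 138.25, 786.62, 4475.86]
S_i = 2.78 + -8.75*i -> [2.78, -5.97, -14.72, -23.47, -32.22]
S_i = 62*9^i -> [62, 558, 5022, 45198, 406782]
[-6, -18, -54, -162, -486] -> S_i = -6*3^i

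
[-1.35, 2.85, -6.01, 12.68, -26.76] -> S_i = -1.35*(-2.11)^i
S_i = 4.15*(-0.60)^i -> [4.15, -2.49, 1.49, -0.9, 0.54]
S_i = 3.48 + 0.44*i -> [3.48, 3.92, 4.36, 4.8, 5.24]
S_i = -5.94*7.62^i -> [-5.94, -45.26, -344.9, -2628.16, -20026.56]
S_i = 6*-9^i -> [6, -54, 486, -4374, 39366]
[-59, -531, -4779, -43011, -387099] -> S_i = -59*9^i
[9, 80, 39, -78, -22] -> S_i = Random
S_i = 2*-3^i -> [2, -6, 18, -54, 162]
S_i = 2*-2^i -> [2, -4, 8, -16, 32]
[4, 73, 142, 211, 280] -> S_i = 4 + 69*i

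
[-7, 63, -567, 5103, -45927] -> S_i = -7*-9^i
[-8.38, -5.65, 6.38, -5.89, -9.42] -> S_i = Random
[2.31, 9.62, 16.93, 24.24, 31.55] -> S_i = 2.31 + 7.31*i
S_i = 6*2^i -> [6, 12, 24, 48, 96]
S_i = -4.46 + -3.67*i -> [-4.46, -8.13, -11.8, -15.47, -19.14]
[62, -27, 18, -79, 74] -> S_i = Random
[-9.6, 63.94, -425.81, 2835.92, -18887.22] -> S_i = -9.60*(-6.66)^i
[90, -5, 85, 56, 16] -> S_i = Random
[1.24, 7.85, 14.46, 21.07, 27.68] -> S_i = 1.24 + 6.61*i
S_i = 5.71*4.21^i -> [5.71, 24.04, 101.2, 426.07, 1793.76]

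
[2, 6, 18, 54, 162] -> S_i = 2*3^i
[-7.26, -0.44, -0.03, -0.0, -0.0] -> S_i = -7.26*0.06^i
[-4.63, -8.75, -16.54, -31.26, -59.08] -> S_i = -4.63*1.89^i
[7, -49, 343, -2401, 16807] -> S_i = 7*-7^i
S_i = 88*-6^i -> [88, -528, 3168, -19008, 114048]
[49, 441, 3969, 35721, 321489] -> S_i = 49*9^i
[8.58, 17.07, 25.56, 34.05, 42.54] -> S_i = 8.58 + 8.49*i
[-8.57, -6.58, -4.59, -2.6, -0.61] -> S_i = -8.57 + 1.99*i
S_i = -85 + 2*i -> [-85, -83, -81, -79, -77]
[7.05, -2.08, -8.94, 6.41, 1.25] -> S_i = Random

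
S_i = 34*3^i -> [34, 102, 306, 918, 2754]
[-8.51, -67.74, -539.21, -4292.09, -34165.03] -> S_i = -8.51*7.96^i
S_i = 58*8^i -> [58, 464, 3712, 29696, 237568]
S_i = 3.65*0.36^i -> [3.65, 1.31, 0.47, 0.17, 0.06]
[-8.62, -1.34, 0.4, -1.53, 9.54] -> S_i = Random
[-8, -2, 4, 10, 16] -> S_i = -8 + 6*i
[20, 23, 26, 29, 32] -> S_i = 20 + 3*i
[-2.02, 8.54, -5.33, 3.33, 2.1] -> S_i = Random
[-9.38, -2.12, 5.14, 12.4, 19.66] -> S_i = -9.38 + 7.26*i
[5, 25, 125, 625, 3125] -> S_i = 5*5^i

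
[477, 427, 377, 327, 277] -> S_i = 477 + -50*i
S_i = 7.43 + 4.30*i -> [7.43, 11.73, 16.03, 20.33, 24.63]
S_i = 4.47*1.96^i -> [4.47, 8.76, 17.17, 33.66, 65.97]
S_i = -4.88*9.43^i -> [-4.88, -46.02, -433.95, -4092.18, -38589.27]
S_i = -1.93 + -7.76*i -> [-1.93, -9.69, -17.45, -25.21, -32.97]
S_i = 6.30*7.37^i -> [6.3, 46.43, 342.2, 2521.99, 18587.05]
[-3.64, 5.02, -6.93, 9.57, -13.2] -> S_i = -3.64*(-1.38)^i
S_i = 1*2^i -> [1, 2, 4, 8, 16]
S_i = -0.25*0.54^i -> [-0.25, -0.14, -0.07, -0.04, -0.02]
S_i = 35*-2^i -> [35, -70, 140, -280, 560]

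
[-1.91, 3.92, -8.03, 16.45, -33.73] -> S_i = -1.91*(-2.05)^i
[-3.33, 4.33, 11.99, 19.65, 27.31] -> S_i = -3.33 + 7.66*i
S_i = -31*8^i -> [-31, -248, -1984, -15872, -126976]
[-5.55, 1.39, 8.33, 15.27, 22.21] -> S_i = -5.55 + 6.94*i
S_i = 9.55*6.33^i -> [9.55, 60.45, 382.66, 2422.23, 15332.68]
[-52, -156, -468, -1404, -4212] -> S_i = -52*3^i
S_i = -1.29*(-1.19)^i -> [-1.29, 1.54, -1.83, 2.17, -2.59]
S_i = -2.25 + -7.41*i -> [-2.25, -9.66, -17.07, -24.48, -31.89]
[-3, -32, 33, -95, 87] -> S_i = Random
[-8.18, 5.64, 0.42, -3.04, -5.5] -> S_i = Random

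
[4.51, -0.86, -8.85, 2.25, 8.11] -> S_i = Random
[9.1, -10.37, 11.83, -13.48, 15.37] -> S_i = 9.10*(-1.14)^i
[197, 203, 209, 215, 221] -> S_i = 197 + 6*i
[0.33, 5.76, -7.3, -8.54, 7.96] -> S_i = Random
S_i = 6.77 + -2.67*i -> [6.77, 4.1, 1.43, -1.24, -3.91]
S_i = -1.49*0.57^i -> [-1.49, -0.85, -0.48, -0.28, -0.16]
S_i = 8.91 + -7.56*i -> [8.91, 1.35, -6.21, -13.77, -21.33]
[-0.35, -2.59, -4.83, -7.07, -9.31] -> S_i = -0.35 + -2.24*i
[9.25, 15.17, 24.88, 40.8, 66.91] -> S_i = 9.25*1.64^i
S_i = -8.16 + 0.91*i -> [-8.16, -7.25, -6.34, -5.43, -4.52]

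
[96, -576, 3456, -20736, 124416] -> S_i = 96*-6^i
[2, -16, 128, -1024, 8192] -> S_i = 2*-8^i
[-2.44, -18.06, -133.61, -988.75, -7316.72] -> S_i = -2.44*7.40^i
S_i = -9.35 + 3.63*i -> [-9.35, -5.72, -2.09, 1.54, 5.17]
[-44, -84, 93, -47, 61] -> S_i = Random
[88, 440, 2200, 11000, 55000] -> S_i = 88*5^i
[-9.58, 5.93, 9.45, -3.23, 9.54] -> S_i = Random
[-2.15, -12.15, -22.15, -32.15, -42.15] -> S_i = -2.15 + -10.00*i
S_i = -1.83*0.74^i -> [-1.83, -1.35, -1.0, -0.74, -0.55]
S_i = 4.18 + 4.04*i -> [4.18, 8.22, 12.26, 16.3, 20.34]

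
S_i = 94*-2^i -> [94, -188, 376, -752, 1504]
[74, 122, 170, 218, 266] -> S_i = 74 + 48*i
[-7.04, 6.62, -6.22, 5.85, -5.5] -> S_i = -7.04*(-0.94)^i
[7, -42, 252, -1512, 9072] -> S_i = 7*-6^i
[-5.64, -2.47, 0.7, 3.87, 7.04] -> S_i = -5.64 + 3.17*i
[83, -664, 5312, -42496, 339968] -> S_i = 83*-8^i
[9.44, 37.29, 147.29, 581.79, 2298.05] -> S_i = 9.44*3.95^i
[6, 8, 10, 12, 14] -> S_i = 6 + 2*i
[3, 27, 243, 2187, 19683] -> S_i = 3*9^i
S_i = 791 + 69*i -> [791, 860, 929, 998, 1067]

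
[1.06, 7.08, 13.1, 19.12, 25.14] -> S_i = 1.06 + 6.02*i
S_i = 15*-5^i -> [15, -75, 375, -1875, 9375]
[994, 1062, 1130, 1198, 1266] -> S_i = 994 + 68*i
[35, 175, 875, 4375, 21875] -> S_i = 35*5^i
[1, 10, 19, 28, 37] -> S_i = 1 + 9*i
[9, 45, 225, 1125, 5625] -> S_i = 9*5^i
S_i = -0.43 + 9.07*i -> [-0.43, 8.64, 17.71, 26.78, 35.85]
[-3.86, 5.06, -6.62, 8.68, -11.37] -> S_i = -3.86*(-1.31)^i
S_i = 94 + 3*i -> [94, 97, 100, 103, 106]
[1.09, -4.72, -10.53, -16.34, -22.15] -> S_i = 1.09 + -5.81*i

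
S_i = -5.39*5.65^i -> [-5.39, -30.45, -172.06, -972.15, -5492.66]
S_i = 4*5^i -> [4, 20, 100, 500, 2500]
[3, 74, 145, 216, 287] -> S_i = 3 + 71*i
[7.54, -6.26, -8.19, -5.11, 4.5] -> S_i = Random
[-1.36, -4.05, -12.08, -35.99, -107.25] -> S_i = -1.36*2.98^i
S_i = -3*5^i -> [-3, -15, -75, -375, -1875]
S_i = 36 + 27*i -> [36, 63, 90, 117, 144]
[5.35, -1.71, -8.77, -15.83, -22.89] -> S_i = 5.35 + -7.06*i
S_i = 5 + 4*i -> [5, 9, 13, 17, 21]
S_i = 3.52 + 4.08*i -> [3.52, 7.6, 11.68, 15.76, 19.84]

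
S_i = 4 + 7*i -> [4, 11, 18, 25, 32]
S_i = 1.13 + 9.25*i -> [1.13, 10.38, 19.63, 28.88, 38.13]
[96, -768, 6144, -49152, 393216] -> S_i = 96*-8^i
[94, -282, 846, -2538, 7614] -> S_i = 94*-3^i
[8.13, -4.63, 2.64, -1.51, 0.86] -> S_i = 8.13*(-0.57)^i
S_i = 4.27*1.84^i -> [4.27, 7.86, 14.46, 26.6, 48.94]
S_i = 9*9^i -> [9, 81, 729, 6561, 59049]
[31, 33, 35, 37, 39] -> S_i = 31 + 2*i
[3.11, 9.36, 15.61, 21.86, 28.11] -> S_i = 3.11 + 6.25*i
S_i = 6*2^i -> [6, 12, 24, 48, 96]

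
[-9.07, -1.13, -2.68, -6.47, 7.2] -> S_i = Random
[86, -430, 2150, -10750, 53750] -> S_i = 86*-5^i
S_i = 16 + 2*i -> [16, 18, 20, 22, 24]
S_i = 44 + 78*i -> [44, 122, 200, 278, 356]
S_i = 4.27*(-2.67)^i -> [4.27, -11.4, 30.44, -81.28, 217.01]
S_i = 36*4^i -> [36, 144, 576, 2304, 9216]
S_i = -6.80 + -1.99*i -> [-6.8, -8.79, -10.78, -12.77, -14.76]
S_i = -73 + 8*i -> [-73, -65, -57, -49, -41]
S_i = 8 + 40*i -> [8, 48, 88, 128, 168]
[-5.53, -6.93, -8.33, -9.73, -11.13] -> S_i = -5.53 + -1.40*i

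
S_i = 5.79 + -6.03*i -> [5.79, -0.24, -6.27, -12.3, -18.33]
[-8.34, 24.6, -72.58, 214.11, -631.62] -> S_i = -8.34*(-2.95)^i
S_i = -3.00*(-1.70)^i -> [-3.0, 5.1, -8.67, 14.74, -25.06]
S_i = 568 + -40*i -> [568, 528, 488, 448, 408]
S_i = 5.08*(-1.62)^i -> [5.08, -8.23, 13.33, -21.6, 34.99]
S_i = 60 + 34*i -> [60, 94, 128, 162, 196]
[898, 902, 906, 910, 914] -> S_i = 898 + 4*i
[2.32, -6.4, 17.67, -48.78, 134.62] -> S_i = 2.32*(-2.76)^i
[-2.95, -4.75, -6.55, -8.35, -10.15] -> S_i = -2.95 + -1.80*i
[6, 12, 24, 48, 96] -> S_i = 6*2^i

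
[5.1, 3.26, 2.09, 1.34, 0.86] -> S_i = 5.10*0.64^i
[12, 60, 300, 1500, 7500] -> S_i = 12*5^i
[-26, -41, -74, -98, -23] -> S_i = Random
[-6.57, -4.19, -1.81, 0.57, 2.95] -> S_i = -6.57 + 2.38*i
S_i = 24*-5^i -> [24, -120, 600, -3000, 15000]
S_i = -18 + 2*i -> [-18, -16, -14, -12, -10]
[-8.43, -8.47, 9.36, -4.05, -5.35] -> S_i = Random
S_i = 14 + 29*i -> [14, 43, 72, 101, 130]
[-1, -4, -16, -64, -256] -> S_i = -1*4^i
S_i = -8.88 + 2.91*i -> [-8.88, -5.97, -3.06, -0.15, 2.76]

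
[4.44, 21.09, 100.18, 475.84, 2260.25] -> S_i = 4.44*4.75^i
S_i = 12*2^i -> [12, 24, 48, 96, 192]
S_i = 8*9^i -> [8, 72, 648, 5832, 52488]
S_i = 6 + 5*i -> [6, 11, 16, 21, 26]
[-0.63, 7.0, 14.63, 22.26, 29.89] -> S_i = -0.63 + 7.63*i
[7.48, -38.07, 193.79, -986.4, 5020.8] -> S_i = 7.48*(-5.09)^i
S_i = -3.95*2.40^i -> [-3.95, -9.48, -22.75, -54.6, -131.05]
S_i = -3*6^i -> [-3, -18, -108, -648, -3888]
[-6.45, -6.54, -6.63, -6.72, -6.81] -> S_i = -6.45 + -0.09*i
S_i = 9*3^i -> [9, 27, 81, 243, 729]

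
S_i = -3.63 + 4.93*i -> [-3.63, 1.3, 6.23, 11.16, 16.09]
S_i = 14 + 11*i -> [14, 25, 36, 47, 58]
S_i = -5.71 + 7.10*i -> [-5.71, 1.39, 8.49, 15.59, 22.69]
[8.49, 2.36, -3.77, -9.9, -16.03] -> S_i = 8.49 + -6.13*i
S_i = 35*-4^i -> [35, -140, 560, -2240, 8960]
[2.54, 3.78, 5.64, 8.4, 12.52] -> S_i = 2.54*1.49^i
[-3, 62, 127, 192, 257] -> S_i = -3 + 65*i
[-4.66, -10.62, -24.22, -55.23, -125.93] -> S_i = -4.66*2.28^i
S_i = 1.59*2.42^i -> [1.59, 3.85, 9.31, 22.53, 54.53]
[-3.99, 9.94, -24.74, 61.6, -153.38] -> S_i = -3.99*(-2.49)^i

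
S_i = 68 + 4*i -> [68, 72, 76, 80, 84]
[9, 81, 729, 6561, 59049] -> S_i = 9*9^i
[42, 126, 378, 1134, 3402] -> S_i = 42*3^i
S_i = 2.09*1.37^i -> [2.09, 2.86, 3.92, 5.37, 7.36]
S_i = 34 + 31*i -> [34, 65, 96, 127, 158]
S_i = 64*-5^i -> [64, -320, 1600, -8000, 40000]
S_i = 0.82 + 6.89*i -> [0.82, 7.71, 14.6, 21.49, 28.38]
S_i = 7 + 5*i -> [7, 12, 17, 22, 27]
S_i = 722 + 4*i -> [722, 726, 730, 734, 738]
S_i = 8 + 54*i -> [8, 62, 116, 170, 224]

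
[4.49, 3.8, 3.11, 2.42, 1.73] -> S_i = 4.49 + -0.69*i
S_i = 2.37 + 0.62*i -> [2.37, 2.99, 3.61, 4.23, 4.85]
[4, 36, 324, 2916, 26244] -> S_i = 4*9^i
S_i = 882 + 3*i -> [882, 885, 888, 891, 894]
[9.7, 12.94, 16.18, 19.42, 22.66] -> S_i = 9.70 + 3.24*i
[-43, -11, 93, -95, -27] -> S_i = Random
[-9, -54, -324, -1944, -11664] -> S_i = -9*6^i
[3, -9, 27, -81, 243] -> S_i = 3*-3^i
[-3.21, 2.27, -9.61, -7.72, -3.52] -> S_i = Random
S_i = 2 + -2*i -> [2, 0, -2, -4, -6]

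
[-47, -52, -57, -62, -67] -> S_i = -47 + -5*i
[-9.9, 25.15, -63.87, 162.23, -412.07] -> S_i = -9.90*(-2.54)^i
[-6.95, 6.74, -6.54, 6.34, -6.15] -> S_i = -6.95*(-0.97)^i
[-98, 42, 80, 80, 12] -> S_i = Random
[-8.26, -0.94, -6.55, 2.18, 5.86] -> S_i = Random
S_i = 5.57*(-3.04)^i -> [5.57, -16.93, 51.48, -156.49, 475.72]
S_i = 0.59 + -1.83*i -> [0.59, -1.24, -3.07, -4.9, -6.73]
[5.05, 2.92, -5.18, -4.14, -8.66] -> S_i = Random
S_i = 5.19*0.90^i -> [5.19, 4.67, 4.2, 3.78, 3.41]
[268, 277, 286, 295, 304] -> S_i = 268 + 9*i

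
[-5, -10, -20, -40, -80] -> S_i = -5*2^i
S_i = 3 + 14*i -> [3, 17, 31, 45, 59]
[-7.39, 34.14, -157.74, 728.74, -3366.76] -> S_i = -7.39*(-4.62)^i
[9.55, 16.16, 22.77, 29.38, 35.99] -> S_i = 9.55 + 6.61*i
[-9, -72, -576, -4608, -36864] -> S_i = -9*8^i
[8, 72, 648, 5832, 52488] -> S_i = 8*9^i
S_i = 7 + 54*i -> [7, 61, 115, 169, 223]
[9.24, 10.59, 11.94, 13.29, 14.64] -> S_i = 9.24 + 1.35*i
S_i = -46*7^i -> [-46, -322, -2254, -15778, -110446]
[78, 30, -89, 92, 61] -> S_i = Random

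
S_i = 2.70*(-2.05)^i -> [2.7, -5.54, 11.35, -23.26, 47.68]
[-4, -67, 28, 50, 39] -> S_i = Random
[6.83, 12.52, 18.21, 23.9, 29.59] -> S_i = 6.83 + 5.69*i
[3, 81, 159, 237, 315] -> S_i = 3 + 78*i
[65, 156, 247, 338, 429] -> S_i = 65 + 91*i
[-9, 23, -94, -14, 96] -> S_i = Random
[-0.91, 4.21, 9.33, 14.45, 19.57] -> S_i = -0.91 + 5.12*i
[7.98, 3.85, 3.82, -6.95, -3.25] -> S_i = Random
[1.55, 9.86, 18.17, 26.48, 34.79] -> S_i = 1.55 + 8.31*i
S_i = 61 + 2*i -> [61, 63, 65, 67, 69]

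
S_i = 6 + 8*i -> [6, 14, 22, 30, 38]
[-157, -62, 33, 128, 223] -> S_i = -157 + 95*i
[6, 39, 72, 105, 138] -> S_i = 6 + 33*i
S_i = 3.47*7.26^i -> [3.47, 25.19, 182.9, 1327.82, 9639.98]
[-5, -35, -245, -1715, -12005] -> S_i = -5*7^i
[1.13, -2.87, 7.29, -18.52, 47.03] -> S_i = 1.13*(-2.54)^i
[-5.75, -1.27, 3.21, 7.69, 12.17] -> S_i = -5.75 + 4.48*i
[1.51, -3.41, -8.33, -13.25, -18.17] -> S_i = 1.51 + -4.92*i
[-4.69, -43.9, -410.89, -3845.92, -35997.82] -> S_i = -4.69*9.36^i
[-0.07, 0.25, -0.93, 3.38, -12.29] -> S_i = -0.07*(-3.64)^i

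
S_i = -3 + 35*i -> [-3, 32, 67, 102, 137]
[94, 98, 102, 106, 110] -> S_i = 94 + 4*i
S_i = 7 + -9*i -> [7, -2, -11, -20, -29]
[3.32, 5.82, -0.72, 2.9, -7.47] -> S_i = Random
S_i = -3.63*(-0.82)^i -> [-3.63, 2.98, -2.44, 2.0, -1.64]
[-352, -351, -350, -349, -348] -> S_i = -352 + 1*i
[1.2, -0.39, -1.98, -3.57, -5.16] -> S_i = 1.20 + -1.59*i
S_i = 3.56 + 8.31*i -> [3.56, 11.87, 20.18, 28.49, 36.8]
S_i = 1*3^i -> [1, 3, 9, 27, 81]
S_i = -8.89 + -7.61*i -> [-8.89, -16.5, -24.11, -31.72, -39.33]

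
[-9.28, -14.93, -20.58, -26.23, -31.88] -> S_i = -9.28 + -5.65*i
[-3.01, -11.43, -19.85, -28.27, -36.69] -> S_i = -3.01 + -8.42*i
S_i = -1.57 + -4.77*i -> [-1.57, -6.34, -11.11, -15.88, -20.65]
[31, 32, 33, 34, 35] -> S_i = 31 + 1*i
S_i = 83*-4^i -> [83, -332, 1328, -5312, 21248]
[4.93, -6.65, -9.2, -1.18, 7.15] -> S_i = Random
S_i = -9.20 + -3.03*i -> [-9.2, -12.23, -15.26, -18.29, -21.32]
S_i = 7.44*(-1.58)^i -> [7.44, -11.76, 18.57, -29.35, 46.37]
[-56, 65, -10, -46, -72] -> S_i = Random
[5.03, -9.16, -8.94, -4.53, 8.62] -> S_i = Random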